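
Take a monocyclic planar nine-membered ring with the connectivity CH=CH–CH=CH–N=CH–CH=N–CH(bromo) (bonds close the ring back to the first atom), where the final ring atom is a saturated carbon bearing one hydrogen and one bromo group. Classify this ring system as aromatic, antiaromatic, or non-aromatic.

Non-aromatic

At the CH(bromo) position, that saturated carbon is sp³ and has no p orbital in the ring π system; the ring's p-orbital overlap is broken there.
A ring that is not fully conjugated cannot be aromatic or antiaromatic regardless of its π-electron count.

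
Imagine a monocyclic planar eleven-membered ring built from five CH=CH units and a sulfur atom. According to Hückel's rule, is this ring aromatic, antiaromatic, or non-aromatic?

Every ring atom contributes a p orbital perpendicular to the ring (every atom in a ring double bond is sp² and brings one electron to the p orbital; the sulfur donates one lone pair from its p orbital), so the π system is cyclic and fully conjugated.
Counting π electrons: 5 × 2 = 10 from the double-bond units + 2 from the S atom = 12.
12 = 4(3); a planar, fully conjugated 4n system is antiaromatic.

Antiaromatic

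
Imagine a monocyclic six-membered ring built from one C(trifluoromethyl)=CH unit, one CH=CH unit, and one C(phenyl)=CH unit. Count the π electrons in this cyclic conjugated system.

6

All ring atoms are sp² and supply a p orbital to the ring (every atom in a ring double bond is sp² and brings one electron to the p orbital); the conjugation is uninterrupted.
Adding the contributions, 3 × 2 = 6 from the 3 double-bond units.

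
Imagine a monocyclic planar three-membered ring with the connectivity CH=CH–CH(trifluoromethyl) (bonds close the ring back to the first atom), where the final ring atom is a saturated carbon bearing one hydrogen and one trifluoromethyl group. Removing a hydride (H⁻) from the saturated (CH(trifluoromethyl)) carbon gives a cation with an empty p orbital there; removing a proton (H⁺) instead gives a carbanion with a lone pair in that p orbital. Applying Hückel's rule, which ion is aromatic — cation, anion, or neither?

The cation

In either ion the ring is fully conjugated: every atom, including the new sp² carbon, supplies a p orbital.
Cation: 1 × 2 + 0 = 2 π electrons → 4(0)+2, aromatic.
Anion: 1 × 2 + 2 = 4 π electrons → 4(1), antiaromatic.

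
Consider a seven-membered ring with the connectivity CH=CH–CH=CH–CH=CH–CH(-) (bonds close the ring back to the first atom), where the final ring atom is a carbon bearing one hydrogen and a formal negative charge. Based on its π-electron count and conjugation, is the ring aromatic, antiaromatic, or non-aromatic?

All ring atoms are sp² and supply a p orbital to the ring (each doubly-bonded ring atom is sp² with one p-orbital electron; the carbanion's lone pair occupies the p orbital); the conjugation is uninterrupted.
π-electron count: 3 × 2 = 6 from the double-bond units + 2 from the CH(-) atom = 8.
8 is a 4n count (n = 2), so the planar conjugated ring is antiaromatic.
(The species described is the cycloheptatrienyl anion.)

Antiaromatic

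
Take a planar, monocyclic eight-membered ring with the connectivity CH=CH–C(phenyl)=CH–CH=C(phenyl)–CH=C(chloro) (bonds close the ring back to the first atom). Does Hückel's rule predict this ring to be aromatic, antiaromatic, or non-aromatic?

Antiaromatic

The p orbitals form a continuous loop: every atom in a ring double bond is sp² and brings one electron to the p orbital. The ring is fully conjugated.
Adding the contributions, 4 × 2 = 8 from the 4 double-bond units.
With 8 = 4·2 π electrons, Hückel's rule classifies the planar ring as antiaromatic.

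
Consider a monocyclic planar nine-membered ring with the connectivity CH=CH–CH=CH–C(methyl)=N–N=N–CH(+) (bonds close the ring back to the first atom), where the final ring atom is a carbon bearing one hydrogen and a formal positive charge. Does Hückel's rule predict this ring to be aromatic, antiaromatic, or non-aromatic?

Every ring atom contributes a p orbital perpendicular to the ring (each doubly-bonded ring atom is sp² with one p-orbital electron; each =N– nitrogen is pyridine-type (lone pair in the sp² plane, one electron in the p orbital); the carbocation has an empty p orbital), so the π system is cyclic and fully conjugated.
Tallying contributions gives 4 × 2 = 8 from the double-bond units + 0 from the CH(+) atom = 8.
8 is a 4n count (n = 2), so the planar conjugated ring is antiaromatic.

Antiaromatic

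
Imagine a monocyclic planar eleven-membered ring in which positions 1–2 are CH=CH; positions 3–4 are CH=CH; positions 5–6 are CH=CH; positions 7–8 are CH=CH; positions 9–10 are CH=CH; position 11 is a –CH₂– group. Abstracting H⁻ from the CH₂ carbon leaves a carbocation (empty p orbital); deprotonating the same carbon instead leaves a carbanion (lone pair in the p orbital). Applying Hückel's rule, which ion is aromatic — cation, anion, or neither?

Once that carbon is sp², every ring atom has a p orbital and both ions are fully conjugated.
Cation: 5 × 2 + 0 = 10 π electrons → 4(2)+2, aromatic.
Anion: 5 × 2 + 2 = 12 π electrons → 4(3), antiaromatic.

The cation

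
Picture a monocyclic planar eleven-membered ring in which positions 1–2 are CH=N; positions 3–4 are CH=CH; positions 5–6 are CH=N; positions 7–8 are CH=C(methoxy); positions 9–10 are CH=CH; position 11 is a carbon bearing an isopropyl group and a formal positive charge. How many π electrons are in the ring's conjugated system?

The p orbitals form a continuous loop: the double-bond atoms are sp², each contributing one p electron; the doubly-bonded nitrogens are pyridine-type — their lone pairs lie in the ring plane, leaving one electron in the p orbital; the carbocation has an empty p orbital. The ring is fully conjugated.
Adding the contributions, 5 × 2 = 10 from the double-bond units + 0 from the C(isopropyl)(+) atom = 10.

10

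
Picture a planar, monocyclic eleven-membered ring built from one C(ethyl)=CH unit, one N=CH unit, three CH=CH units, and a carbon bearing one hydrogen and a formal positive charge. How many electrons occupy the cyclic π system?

The p orbitals form a continuous loop: every atom in a ring double bond is sp² and brings one electron to the p orbital; each =N– nitrogen is pyridine-type (lone pair in the sp² plane, one electron in the p orbital); the carbocation has an empty p orbital. The ring is fully conjugated.
Tallying contributions gives 5 × 2 = 10 from the double-bond units + 0 from the CH(+) atom = 10.

10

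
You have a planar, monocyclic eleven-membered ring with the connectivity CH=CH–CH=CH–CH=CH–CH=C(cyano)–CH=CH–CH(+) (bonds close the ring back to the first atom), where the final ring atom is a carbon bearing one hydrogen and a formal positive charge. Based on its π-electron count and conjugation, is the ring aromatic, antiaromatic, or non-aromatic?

All ring atoms are sp² and supply a p orbital to the ring (each doubly-bonded ring atom is sp² with one p-orbital electron; the carbocation has an empty p orbital); the conjugation is uninterrupted.
Tallying contributions gives 5 × 2 = 10 from the double-bond units + 0 from the CH(+) atom = 10.
10 = 4(2) + 2, which satisfies Hückel's 4n+2 rule.

Aromatic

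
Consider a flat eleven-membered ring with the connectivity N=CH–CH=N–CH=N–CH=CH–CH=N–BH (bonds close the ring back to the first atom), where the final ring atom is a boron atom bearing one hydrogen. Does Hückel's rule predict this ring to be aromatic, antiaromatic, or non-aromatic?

All ring atoms are sp² and supply a p orbital to the ring (the double-bond atoms are sp², each contributing one p electron; each sp² =N– keeps its lone pair in-plane and puts one electron into the π system; the boron has an empty p orbital); the conjugation is uninterrupted.
Adding the contributions, 5 × 2 = 10 from the double-bond units + 0 from the BH atom = 10.
10 = 4(2) + 2, which satisfies Hückel's 4n+2 rule.

Aromatic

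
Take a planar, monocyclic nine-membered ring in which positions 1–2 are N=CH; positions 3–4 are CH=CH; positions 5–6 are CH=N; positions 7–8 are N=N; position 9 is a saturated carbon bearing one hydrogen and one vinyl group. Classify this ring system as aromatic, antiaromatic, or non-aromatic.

Non-aromatic

The CH(vinyl) position has four σ bonds — that saturated carbon is sp³ and has no p orbital in the ring π system — so the cyclic conjugation is interrupted.
Hückel's rule only applies to fully conjugated rings, so this one is simply non-aromatic.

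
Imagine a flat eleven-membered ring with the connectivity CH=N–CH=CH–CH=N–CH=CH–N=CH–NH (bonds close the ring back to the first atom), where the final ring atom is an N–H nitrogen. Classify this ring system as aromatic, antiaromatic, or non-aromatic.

Every ring atom contributes a p orbital perpendicular to the ring (each doubly-bonded ring atom is sp² with one p-orbital electron; each sp² =N– keeps its lone pair in-plane and puts one electron into the π system; the pyrrole-type nitrogen donates its lone pair from the p orbital), so the π system is cyclic and fully conjugated.
Tallying contributions gives 5 × 2 = 10 from the double-bond units + 2 from the NH atom = 12.
12 = 4(3); a planar, fully conjugated 4n system is antiaromatic.

Antiaromatic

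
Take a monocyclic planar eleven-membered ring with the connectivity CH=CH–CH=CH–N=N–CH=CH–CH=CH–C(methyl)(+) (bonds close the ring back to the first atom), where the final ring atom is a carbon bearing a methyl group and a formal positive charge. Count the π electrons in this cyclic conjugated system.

10

Every ring atom contributes a p orbital perpendicular to the ring (every atom in a ring double bond is sp² and brings one electron to the p orbital; the doubly-bonded nitrogens are pyridine-type — their lone pairs lie in the ring plane, leaving one electron in the p orbital; the carbocation has an empty p orbital), so the π system is cyclic and fully conjugated.
Tallying contributions gives 5 × 2 = 10 from the double-bond units + 0 from the C(methyl)(+) atom = 10.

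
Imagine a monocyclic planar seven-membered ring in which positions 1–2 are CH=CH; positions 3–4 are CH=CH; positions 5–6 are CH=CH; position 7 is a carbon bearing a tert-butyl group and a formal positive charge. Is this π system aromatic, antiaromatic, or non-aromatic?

Aromatic

Every ring atom contributes a p orbital perpendicular to the ring (the double-bond atoms are sp², each contributing one p electron; the carbocation has an empty p orbital), so the π system is cyclic and fully conjugated.
Adding the contributions, 3 × 2 = 6 from the double-bond units + 0 from the C(tert-butyl)(+) atom = 6.
Since 6 = 4·1 + 2, the ring meets the 4n+2 criterion.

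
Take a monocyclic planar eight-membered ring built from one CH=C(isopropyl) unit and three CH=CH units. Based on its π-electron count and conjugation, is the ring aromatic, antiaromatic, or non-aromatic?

Antiaromatic

Every ring atom contributes a p orbital perpendicular to the ring (each doubly-bonded ring atom is sp² with one p-orbital electron), so the π system is cyclic and fully conjugated.
Counting π electrons: 4 × 2 = 8 from the 4 double-bond units.
8 is a 4n count (n = 2), so the planar conjugated ring is antiaromatic.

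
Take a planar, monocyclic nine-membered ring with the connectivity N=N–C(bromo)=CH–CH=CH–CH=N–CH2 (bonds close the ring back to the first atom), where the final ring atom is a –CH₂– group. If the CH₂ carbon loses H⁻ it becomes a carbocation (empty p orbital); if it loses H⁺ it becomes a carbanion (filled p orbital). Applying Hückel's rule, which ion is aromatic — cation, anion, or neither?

In both ions every ring atom is sp² and contributes a p orbital, so both rings are fully conjugated.
Cation: 4 × 2 + 0 = 8 π electrons → 4(2), antiaromatic.
Anion: 4 × 2 + 2 = 10 π electrons → 4(2)+2, aromatic.

The anion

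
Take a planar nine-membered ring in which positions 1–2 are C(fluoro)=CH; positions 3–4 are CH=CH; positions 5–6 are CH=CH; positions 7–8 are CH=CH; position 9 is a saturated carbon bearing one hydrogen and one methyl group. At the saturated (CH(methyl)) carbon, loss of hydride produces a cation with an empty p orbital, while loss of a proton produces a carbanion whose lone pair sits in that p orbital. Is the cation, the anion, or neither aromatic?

Both ions have a continuous loop of p orbitals — each ring atom is sp².
Cation: 4 × 2 + 0 = 8 π electrons → 4(2), antiaromatic.
Anion: 4 × 2 + 2 = 10 π electrons → 4(2)+2, aromatic.

The anion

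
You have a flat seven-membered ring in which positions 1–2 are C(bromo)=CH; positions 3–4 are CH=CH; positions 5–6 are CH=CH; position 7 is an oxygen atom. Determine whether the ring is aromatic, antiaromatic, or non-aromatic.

All ring atoms are sp² and supply a p orbital to the ring (each doubly-bonded ring atom is sp² with one p-orbital electron; the oxygen donates one lone pair from its p orbital); the conjugation is uninterrupted.
Counting π electrons: 3 × 2 = 6 from the double-bond units + 2 from the O atom = 8.
8 is a 4n count (n = 2), so the planar conjugated ring is antiaromatic.

Antiaromatic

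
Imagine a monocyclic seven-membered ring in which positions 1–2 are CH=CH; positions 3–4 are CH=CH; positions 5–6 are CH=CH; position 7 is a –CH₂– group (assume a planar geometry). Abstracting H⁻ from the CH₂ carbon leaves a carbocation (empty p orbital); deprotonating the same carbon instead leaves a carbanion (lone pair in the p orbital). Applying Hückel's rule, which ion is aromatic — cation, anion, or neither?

Both ions have a continuous loop of p orbitals — each ring atom is sp².
Cation: 3 × 2 + 0 = 6 π electrons → 4(1)+2, aromatic.
Anion: 3 × 2 + 2 = 8 π electrons → 4(2), antiaromatic.

The cation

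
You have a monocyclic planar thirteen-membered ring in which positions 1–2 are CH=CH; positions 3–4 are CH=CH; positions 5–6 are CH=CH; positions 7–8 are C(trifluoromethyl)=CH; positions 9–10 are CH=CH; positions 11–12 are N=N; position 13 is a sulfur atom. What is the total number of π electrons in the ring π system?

14

Check conjugation: the double-bond atoms are sp², each contributing one p electron; each =N– nitrogen is pyridine-type (lone pair in the sp² plane, one electron in the p orbital); the sulfur donates one lone pair from its p orbital — every position has a p orbital, so the cyclic π system is continuous.
Counting π electrons: 6 × 2 = 12 from the double-bond units + 2 from the S atom = 14.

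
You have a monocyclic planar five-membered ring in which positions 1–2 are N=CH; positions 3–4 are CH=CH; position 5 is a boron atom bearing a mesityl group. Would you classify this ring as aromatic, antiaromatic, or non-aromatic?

Every ring atom contributes a p orbital perpendicular to the ring (the double-bond atoms are sp², each contributing one p electron; the doubly-bonded nitrogens are pyridine-type — their lone pairs lie in the ring plane, leaving one electron in the p orbital; the boron has an empty p orbital), so the π system is cyclic and fully conjugated.
π-electron count: 2 × 2 = 4 from the double-bond units + 0 from the B(mesityl) atom = 4.
4 is a 4n count (n = 1), so the planar conjugated ring is antiaromatic.

Antiaromatic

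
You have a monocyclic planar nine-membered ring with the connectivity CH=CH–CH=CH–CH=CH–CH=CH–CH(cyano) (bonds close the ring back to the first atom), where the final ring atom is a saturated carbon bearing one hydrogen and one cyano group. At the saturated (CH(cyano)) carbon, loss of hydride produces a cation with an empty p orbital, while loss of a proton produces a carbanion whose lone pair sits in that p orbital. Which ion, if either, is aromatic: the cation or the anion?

Once that carbon is sp², every ring atom has a p orbital and both ions are fully conjugated.
Cation: 4 × 2 + 0 = 8 π electrons → 4(2), antiaromatic.
Anion: 4 × 2 + 2 = 10 π electrons → 4(2)+2, aromatic.

The anion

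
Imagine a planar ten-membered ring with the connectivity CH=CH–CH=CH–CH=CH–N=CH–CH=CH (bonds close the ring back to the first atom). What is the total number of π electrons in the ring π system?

Check conjugation: every atom in a ring double bond is sp² and brings one electron to the p orbital; the doubly-bonded nitrogens are pyridine-type — their lone pairs lie in the ring plane, leaving one electron in the p orbital — every position has a p orbital, so the cyclic π system is continuous.
Tallying contributions gives 5 × 2 = 10 from the 5 double-bond units.

10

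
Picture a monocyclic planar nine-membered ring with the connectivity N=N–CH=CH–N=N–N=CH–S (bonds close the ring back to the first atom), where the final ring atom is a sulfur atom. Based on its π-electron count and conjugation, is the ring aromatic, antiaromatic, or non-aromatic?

The p orbitals form a continuous loop: the double-bond atoms are sp², each contributing one p electron; each sp² =N– keeps its lone pair in-plane and puts one electron into the π system; the sulfur donates one lone pair from its p orbital. The ring is fully conjugated.
Tallying contributions gives 4 × 2 = 8 from the double-bond units + 2 from the S atom = 10.
10 = 4(2) + 2, which satisfies Hückel's 4n+2 rule.

Aromatic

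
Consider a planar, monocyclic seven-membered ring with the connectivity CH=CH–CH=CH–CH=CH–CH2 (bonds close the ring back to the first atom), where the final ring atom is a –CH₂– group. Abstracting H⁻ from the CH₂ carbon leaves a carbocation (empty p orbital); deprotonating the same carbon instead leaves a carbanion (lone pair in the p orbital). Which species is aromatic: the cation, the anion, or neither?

Once that carbon is sp², every ring atom has a p orbital and both ions are fully conjugated.
Cation: 3 × 2 + 0 = 6 π electrons → 4(1)+2, aromatic.
Anion: 3 × 2 + 2 = 8 π electrons → 4(2), antiaromatic.

The cation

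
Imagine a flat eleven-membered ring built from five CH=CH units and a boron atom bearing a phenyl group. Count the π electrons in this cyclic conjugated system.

Check conjugation: every atom in a ring double bond is sp² and brings one electron to the p orbital; the boron has an empty p orbital — every position has a p orbital, so the cyclic π system is continuous.
Tallying contributions gives 5 × 2 = 10 from the double-bond units + 0 from the B(phenyl) atom = 10.

10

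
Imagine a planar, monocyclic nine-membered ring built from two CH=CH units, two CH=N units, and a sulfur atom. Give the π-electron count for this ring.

10

All ring atoms are sp² and supply a p orbital to the ring (each doubly-bonded ring atom is sp² with one p-orbital electron; each sp² =N– keeps its lone pair in-plane and puts one electron into the π system; the sulfur donates one lone pair from its p orbital); the conjugation is uninterrupted.
Adding the contributions, 4 × 2 = 8 from the double-bond units + 2 from the S atom = 10.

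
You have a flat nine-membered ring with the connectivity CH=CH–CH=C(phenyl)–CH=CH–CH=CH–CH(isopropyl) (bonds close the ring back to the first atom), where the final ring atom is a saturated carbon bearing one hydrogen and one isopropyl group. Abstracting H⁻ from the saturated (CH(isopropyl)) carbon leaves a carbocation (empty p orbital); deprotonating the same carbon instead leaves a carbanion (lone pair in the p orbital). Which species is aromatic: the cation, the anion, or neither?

Once that carbon is sp², every ring atom has a p orbital and both ions are fully conjugated.
Cation: 4 × 2 + 0 = 8 π electrons → 4(2), antiaromatic.
Anion: 4 × 2 + 2 = 10 π electrons → 4(2)+2, aromatic.

The anion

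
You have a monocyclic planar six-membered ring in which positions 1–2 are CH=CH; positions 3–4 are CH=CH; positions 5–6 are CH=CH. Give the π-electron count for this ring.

6

Check conjugation: every atom in a ring double bond is sp² and brings one electron to the p orbital — every position has a p orbital, so the cyclic π system is continuous.
Counting π electrons: 3 × 2 = 6 from the 3 double-bond units.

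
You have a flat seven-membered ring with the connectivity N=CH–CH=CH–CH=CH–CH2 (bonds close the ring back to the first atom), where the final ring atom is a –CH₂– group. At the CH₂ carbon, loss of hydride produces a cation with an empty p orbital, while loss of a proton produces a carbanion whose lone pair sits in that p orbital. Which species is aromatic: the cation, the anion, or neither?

Once that carbon is sp², every ring atom has a p orbital and both ions are fully conjugated.
Cation: 3 × 2 + 0 = 6 π electrons → 4(1)+2, aromatic.
Anion: 3 × 2 + 2 = 8 π electrons → 4(2), antiaromatic.

The cation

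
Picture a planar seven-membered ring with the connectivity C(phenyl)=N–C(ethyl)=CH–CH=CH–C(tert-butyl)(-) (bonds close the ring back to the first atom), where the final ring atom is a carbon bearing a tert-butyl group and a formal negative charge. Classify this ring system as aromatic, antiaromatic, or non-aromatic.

All ring atoms are sp² and supply a p orbital to the ring (the double-bond atoms are sp², each contributing one p electron; each =N– nitrogen is pyridine-type (lone pair in the sp² plane, one electron in the p orbital); the carbanion's lone pair occupies the p orbital); the conjugation is uninterrupted.
Counting π electrons: 3 × 2 = 6 from the double-bond units + 2 from the C(tert-butyl)(-) atom = 8.
8 is a 4n count (n = 2), so the planar conjugated ring is antiaromatic.

Antiaromatic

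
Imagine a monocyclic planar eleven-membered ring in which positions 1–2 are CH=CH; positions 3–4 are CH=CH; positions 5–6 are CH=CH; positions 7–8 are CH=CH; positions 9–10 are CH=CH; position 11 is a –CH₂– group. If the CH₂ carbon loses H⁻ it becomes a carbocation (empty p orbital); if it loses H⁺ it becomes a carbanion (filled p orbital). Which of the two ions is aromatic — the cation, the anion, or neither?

The cation

Both ions have a continuous loop of p orbitals — each ring atom is sp².
Cation: 5 × 2 + 0 = 10 π electrons → 4(2)+2, aromatic.
Anion: 5 × 2 + 2 = 12 π electrons → 4(3), antiaromatic.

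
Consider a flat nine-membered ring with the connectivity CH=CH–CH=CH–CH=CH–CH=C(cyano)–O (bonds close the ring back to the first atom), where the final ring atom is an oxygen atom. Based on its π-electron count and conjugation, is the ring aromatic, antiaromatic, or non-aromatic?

Aromatic

The p orbitals form a continuous loop: each doubly-bonded ring atom is sp² with one p-orbital electron; the oxygen donates one lone pair from its p orbital. The ring is fully conjugated.
Adding the contributions, 4 × 2 = 8 from the double-bond units + 2 from the O atom = 10.
Since 10 = 4·2 + 2, the ring meets the 4n+2 criterion.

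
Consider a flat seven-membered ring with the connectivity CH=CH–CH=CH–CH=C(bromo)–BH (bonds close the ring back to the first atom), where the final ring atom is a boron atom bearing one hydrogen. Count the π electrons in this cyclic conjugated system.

The p orbitals form a continuous loop: each doubly-bonded ring atom is sp² with one p-orbital electron; the boron has an empty p orbital. The ring is fully conjugated.
Adding the contributions, 3 × 2 = 6 from the double-bond units + 0 from the BH atom = 6.

6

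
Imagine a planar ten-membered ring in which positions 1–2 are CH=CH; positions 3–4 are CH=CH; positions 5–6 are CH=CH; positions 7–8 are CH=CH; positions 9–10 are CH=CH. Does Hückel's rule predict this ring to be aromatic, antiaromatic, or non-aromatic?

Check conjugation: every atom in a ring double bond is sp² and brings one electron to the p orbital — every position has a p orbital, so the cyclic π system is continuous.
π-electron count: 5 × 2 = 10 from the 5 double-bond units.
Since 10 = 4·2 + 2, the ring meets the 4n+2 criterion.

Aromatic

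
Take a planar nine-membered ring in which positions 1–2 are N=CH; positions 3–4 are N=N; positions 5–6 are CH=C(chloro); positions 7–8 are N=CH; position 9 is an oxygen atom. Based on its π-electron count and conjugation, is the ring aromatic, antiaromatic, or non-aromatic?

All ring atoms are sp² and supply a p orbital to the ring (each doubly-bonded ring atom is sp² with one p-orbital electron; each =N– nitrogen is pyridine-type (lone pair in the sp² plane, one electron in the p orbital); the oxygen donates one lone pair from its p orbital); the conjugation is uninterrupted.
Counting π electrons: 4 × 2 = 8 from the double-bond units + 2 from the O atom = 10.
With 10 π electrons (n = 2), the Hückel 4n+2 condition holds.

Aromatic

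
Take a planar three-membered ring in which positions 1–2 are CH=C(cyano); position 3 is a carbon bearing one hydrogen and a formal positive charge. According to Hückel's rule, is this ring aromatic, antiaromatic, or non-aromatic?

Aromatic

All ring atoms are sp² and supply a p orbital to the ring (the double-bond atoms are sp², each contributing one p electron; the carbocation has an empty p orbital); the conjugation is uninterrupted.
π-electron count: 1 × 2 = 2 from the double-bond unit + 0 from the CH(+) atom = 2.
Since 2 = 4·0 + 2, the ring meets the 4n+2 criterion.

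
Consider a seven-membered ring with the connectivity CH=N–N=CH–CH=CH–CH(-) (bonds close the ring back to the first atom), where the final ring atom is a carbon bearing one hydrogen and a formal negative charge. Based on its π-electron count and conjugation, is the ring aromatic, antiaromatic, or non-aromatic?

The p orbitals form a continuous loop: each doubly-bonded ring atom is sp² with one p-orbital electron; the doubly-bonded nitrogens are pyridine-type — their lone pairs lie in the ring plane, leaving one electron in the p orbital; the carbanion's lone pair occupies the p orbital. The ring is fully conjugated.
Counting π electrons: 3 × 2 = 6 from the double-bond units + 2 from the CH(-) atom = 8.
With 8 = 4·2 π electrons, Hückel's rule classifies the planar ring as antiaromatic.

Antiaromatic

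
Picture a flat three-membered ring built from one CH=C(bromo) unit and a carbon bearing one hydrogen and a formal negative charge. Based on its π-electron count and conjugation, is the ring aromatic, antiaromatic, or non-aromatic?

Check conjugation: each doubly-bonded ring atom is sp² with one p-orbital electron; the carbanion's lone pair occupies the p orbital — every position has a p orbital, so the cyclic π system is continuous.
Tallying contributions gives 1 × 2 = 2 from the double-bond unit + 2 from the CH(-) atom = 4.
With 4 = 4·1 π electrons, Hückel's rule classifies the planar ring as antiaromatic.

Antiaromatic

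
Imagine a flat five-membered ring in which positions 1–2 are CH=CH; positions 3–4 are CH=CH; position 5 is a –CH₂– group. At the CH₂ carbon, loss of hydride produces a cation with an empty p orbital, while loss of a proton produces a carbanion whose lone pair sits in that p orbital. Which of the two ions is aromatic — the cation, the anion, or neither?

In both ions every ring atom is sp² and contributes a p orbital, so both rings are fully conjugated.
Cation: 2 × 2 + 0 = 4 π electrons → 4(1), antiaromatic.
Anion: 2 × 2 + 2 = 6 π electrons → 4(1)+2, aromatic.

The anion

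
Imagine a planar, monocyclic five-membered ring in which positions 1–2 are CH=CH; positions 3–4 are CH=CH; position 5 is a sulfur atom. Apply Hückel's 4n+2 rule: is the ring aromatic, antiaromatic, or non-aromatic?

Check conjugation: the double-bond atoms are sp², each contributing one p electron; the sulfur donates one lone pair from its p orbital — every position has a p orbital, so the cyclic π system is continuous.
Adding the contributions, 2 × 2 = 4 from the double-bond units + 2 from the S atom = 6.
That gives a 4n+2 count (6, n = 1).
(The species described is thiophene.)

Aromatic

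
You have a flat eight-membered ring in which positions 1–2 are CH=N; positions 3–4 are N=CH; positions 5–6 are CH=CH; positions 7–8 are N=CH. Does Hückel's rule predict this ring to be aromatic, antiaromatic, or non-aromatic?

Antiaromatic

Check conjugation: the double-bond atoms are sp², each contributing one p electron; each sp² =N– keeps its lone pair in-plane and puts one electron into the π system — every position has a p orbital, so the cyclic π system is continuous.
Tallying contributions gives 4 × 2 = 8 from the 4 double-bond units.
A 4n π count (8, n = 2) in a planar conjugated ring means antiaromatic.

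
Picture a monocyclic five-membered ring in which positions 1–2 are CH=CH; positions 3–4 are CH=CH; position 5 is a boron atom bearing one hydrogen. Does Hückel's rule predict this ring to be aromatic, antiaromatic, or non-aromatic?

Every ring atom contributes a p orbital perpendicular to the ring (each doubly-bonded ring atom is sp² with one p-orbital electron; the boron has an empty p orbital), so the π system is cyclic and fully conjugated.
Tallying contributions gives 2 × 2 = 4 from the double-bond units + 0 from the BH atom = 4.
4 = 4(1); a planar, fully conjugated 4n system is antiaromatic.

Antiaromatic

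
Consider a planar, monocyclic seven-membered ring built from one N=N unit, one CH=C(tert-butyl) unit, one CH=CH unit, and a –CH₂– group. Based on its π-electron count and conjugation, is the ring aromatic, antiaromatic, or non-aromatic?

Non-aromatic

Because the tetrahedral CH₂ carbon is sp³ and has no p orbital in the ring π system at the CH2 position, the π system cannot extend all the way around the ring.
Broken conjugation rules out both aromaticity and antiaromaticity.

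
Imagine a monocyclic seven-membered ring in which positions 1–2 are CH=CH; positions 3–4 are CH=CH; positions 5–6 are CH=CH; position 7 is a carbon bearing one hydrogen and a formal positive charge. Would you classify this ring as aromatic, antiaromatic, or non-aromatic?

Every ring atom contributes a p orbital perpendicular to the ring (each doubly-bonded ring atom is sp² with one p-orbital electron; the carbocation has an empty p orbital), so the π system is cyclic and fully conjugated.
Adding the contributions, 3 × 2 = 6 from the double-bond units + 0 from the CH(+) atom = 6.
That gives a 4n+2 count (6, n = 1).

Aromatic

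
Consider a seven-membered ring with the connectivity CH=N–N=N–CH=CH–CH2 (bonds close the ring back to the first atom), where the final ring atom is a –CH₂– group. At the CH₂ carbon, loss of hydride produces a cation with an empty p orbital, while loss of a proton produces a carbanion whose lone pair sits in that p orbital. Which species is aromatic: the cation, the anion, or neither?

Once that carbon is sp², every ring atom has a p orbital and both ions are fully conjugated.
Cation: 3 × 2 + 0 = 6 π electrons → 4(1)+2, aromatic.
Anion: 3 × 2 + 2 = 8 π electrons → 4(2), antiaromatic.

The cation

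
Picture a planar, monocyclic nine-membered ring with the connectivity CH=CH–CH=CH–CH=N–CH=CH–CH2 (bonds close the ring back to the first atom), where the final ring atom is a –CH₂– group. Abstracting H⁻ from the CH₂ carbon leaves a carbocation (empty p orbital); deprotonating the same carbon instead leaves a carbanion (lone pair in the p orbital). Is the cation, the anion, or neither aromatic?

In either ion the ring is fully conjugated: every atom, including the new sp² carbon, supplies a p orbital.
Cation: 4 × 2 + 0 = 8 π electrons → 4(2), antiaromatic.
Anion: 4 × 2 + 2 = 10 π electrons → 4(2)+2, aromatic.

The anion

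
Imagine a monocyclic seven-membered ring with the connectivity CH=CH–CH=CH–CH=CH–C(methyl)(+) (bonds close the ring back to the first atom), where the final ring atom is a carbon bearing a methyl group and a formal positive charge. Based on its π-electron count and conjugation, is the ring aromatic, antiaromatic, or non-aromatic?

Check conjugation: each doubly-bonded ring atom is sp² with one p-orbital electron; the carbocation has an empty p orbital — every position has a p orbital, so the cyclic π system is continuous.
Tallying contributions gives 3 × 2 = 6 from the double-bond units + 0 from the C(methyl)(+) atom = 6.
6 = 4(1) + 2, which satisfies Hückel's 4n+2 rule.

Aromatic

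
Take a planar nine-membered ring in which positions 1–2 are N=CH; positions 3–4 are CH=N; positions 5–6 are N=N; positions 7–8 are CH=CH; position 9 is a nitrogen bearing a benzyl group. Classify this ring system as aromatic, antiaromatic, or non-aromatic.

Aromatic

Every ring atom contributes a p orbital perpendicular to the ring (the double-bond atoms are sp², each contributing one p electron; each =N– nitrogen is pyridine-type (lone pair in the sp² plane, one electron in the p orbital); the pyrrole-type nitrogen donates its lone pair from the p orbital), so the π system is cyclic and fully conjugated.
Adding the contributions, 4 × 2 = 8 from the double-bond units + 2 from the N(benzyl) atom = 10.
Since 10 = 4·2 + 2, the ring meets the 4n+2 criterion.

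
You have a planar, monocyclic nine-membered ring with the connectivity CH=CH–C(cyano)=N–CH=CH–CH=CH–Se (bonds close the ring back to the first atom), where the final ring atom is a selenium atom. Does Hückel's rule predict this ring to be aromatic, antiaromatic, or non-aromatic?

The p orbitals form a continuous loop: each doubly-bonded ring atom is sp² with one p-orbital electron; each sp² =N– keeps its lone pair in-plane and puts one electron into the π system; the selenium donates one lone pair from its p orbital. The ring is fully conjugated.
Adding the contributions, 4 × 2 = 8 from the double-bond units + 2 from the Se atom = 10.
Since 10 = 4·2 + 2, the ring meets the 4n+2 criterion.

Aromatic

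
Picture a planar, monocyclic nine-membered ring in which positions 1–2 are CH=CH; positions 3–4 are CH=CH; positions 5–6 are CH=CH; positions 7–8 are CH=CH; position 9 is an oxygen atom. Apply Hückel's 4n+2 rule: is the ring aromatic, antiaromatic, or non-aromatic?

All ring atoms are sp² and supply a p orbital to the ring (each doubly-bonded ring atom is sp² with one p-orbital electron; the oxygen donates one lone pair from its p orbital); the conjugation is uninterrupted.
Counting π electrons: 4 × 2 = 8 from the double-bond units + 2 from the O atom = 10.
10 = 4(2) + 2, which satisfies Hückel's 4n+2 rule.

Aromatic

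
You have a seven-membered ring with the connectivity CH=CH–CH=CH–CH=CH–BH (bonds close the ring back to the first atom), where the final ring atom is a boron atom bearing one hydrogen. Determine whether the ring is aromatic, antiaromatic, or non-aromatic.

Aromatic

The p orbitals form a continuous loop: each doubly-bonded ring atom is sp² with one p-orbital electron; the boron has an empty p orbital. The ring is fully conjugated.
π-electron count: 3 × 2 = 6 from the double-bond units + 0 from the BH atom = 6.
With 6 π electrons (n = 1), the Hückel 4n+2 condition holds.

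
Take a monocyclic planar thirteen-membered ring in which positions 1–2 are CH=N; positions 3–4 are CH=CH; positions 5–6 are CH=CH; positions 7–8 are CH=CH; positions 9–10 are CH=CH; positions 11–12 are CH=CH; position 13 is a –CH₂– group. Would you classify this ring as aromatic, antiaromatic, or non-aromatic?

Non-aromatic

At the CH2 position, the tetrahedral CH₂ carbon is sp³ and has no p orbital in the ring π system; the ring's p-orbital overlap is broken there.
Broken conjugation rules out both aromaticity and antiaromaticity.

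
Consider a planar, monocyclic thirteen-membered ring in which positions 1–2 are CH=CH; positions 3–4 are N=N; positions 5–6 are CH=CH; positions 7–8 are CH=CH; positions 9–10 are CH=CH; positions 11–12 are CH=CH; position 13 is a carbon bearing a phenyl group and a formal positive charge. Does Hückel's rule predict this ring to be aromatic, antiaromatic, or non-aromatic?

All ring atoms are sp² and supply a p orbital to the ring (the double-bond atoms are sp², each contributing one p electron; each =N– nitrogen is pyridine-type (lone pair in the sp² plane, one electron in the p orbital); the carbocation has an empty p orbital); the conjugation is uninterrupted.
Counting π electrons: 6 × 2 = 12 from the double-bond units + 0 from the C(phenyl)(+) atom = 12.
A 4n π count (12, n = 3) in a planar conjugated ring means antiaromatic.

Antiaromatic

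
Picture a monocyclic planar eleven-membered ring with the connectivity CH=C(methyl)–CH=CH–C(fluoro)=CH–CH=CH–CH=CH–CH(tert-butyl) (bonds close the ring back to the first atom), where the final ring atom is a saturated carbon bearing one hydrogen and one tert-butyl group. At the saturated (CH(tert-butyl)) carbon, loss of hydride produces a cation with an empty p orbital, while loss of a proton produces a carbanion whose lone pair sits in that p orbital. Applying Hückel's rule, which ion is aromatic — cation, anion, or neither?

The cation

Once that carbon is sp², every ring atom has a p orbital and both ions are fully conjugated.
Cation: 5 × 2 + 0 = 10 π electrons → 4(2)+2, aromatic.
Anion: 5 × 2 + 2 = 12 π electrons → 4(3), antiaromatic.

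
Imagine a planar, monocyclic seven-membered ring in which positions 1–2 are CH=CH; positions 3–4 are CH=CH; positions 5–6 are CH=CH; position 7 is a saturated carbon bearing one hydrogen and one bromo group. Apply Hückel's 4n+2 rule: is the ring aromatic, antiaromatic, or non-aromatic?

The CH(bromo) position has four σ bonds — that saturated carbon is sp³ and has no p orbital in the ring π system — so the cyclic conjugation is interrupted.
Without a continuous loop of overlapping p orbitals the Hückel electron count never comes into play.

Non-aromatic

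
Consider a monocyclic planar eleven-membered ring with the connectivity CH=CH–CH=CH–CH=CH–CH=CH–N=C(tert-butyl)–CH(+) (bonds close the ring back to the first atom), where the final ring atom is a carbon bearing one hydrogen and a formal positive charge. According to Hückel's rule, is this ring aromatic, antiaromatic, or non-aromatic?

Check conjugation: each doubly-bonded ring atom is sp² with one p-orbital electron; each =N– nitrogen is pyridine-type (lone pair in the sp² plane, one electron in the p orbital); the carbocation has an empty p orbital — every position has a p orbital, so the cyclic π system is continuous.
π-electron count: 5 × 2 = 10 from the double-bond units + 0 from the CH(+) atom = 10.
With 10 π electrons (n = 2), the Hückel 4n+2 condition holds.

Aromatic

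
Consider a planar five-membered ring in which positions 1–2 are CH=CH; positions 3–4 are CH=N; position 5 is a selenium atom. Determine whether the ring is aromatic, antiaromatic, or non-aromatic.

Aromatic

All ring atoms are sp² and supply a p orbital to the ring (each doubly-bonded ring atom is sp² with one p-orbital electron; each sp² =N– keeps its lone pair in-plane and puts one electron into the π system; the selenium donates one lone pair from its p orbital); the conjugation is uninterrupted.
Tallying contributions gives 2 × 2 = 4 from the double-bond units + 2 from the Se atom = 6.
Since 6 = 4·1 + 2, the ring meets the 4n+2 criterion.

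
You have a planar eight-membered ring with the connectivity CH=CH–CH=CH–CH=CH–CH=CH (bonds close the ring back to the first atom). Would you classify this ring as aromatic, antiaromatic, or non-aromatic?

Antiaromatic

The p orbitals form a continuous loop: the double-bond atoms are sp², each contributing one p electron. The ring is fully conjugated.
Adding the contributions, 4 × 2 = 8 from the 4 double-bond units.
8 = 4(2); a planar, fully conjugated 4n system is antiaromatic.
This is cyclooctatetraene.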